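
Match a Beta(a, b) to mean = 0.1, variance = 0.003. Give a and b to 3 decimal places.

Let s = a+b. The Beta variance is μ(1−μ)/(s+1).
So s+1 = μ(1−μ)/σ² = (0.1×0.9)/0.003 = 0.09/0.003 = 30.0000, giving s = 29.0000.
Then a = μs = 0.1×29.0000 = 2.900 and b = (1−μ)s = 0.9×29.0000 = 26.100.

a = 2.900, b = 26.100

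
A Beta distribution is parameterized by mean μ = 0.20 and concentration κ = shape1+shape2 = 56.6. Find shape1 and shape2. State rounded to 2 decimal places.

Split κ in proportion μ : (1−μ): shape1 = 0.20·56.6 = 11.32, shape2 = 56.6 − 11.32 = 45.28.

shape1 = 11.32, shape2 = 45.28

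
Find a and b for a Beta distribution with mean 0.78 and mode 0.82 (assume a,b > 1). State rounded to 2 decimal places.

a = 12.48, b = 3.52

With s = a+b: μ = a/s and mode = (a−1)/(s−2). Eliminating a = μs,
μs − 1 = m(s−2) ⇒ s(μ−m) = 1−2m ⇒ s = -0.64/-0.04 = 16.0000.
So a = μs = 12.48, b = (1−μ)s = 3.52.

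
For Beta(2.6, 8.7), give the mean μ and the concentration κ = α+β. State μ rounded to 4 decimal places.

μ = 0.2301, κ = 11.3

κ = α+β = 2.6+8.7 = 11.3; μ = α/κ = 2.6/11.3 = 0.2301.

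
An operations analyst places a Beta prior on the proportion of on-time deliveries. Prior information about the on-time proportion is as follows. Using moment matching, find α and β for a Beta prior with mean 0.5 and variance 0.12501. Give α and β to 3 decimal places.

By moment matching, α+β = μ(1−μ)/σ² − 1 = (0.5·0.5)/0.12501 − 1 = 1.9998 − 1 = 0.9998.
Since α/(α+β) = μ, α = 0.5·0.9998 = 0.500 and β = 0.5·0.9998 = 0.500.

α = 0.500, β = 0.500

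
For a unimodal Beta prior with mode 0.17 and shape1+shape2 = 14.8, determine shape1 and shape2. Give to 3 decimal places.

shape1 = 3.176, shape2 = 11.624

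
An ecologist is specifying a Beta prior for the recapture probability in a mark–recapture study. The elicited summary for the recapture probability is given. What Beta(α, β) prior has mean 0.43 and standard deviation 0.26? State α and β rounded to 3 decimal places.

α = 1.129, β = 1.497

Variance = 0.26² = 0.0676. The moment-matching identity α+β = μ(1−μ)/Var − 1 gives
α+β = 0.2451/0.0676 − 1 = 2.6257, so α = μ·2.6257 = 1.129 and β = (1−μ)·2.6257 = 1.497.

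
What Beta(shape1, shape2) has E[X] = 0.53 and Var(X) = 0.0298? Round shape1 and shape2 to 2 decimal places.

Let s = shape1+shape2. The Beta variance is μ(1−μ)/(s+1).
So s+1 = μ(1−μ)/σ² = (0.53×0.47)/0.0298 = 0.2491/0.0298 = 8.3591, giving s = 7.3591.
Then shape1 = μs = 0.53×7.3591 = 3.90 and shape2 = (1−μ)s = 0.47×7.3591 = 3.46.

shape1 = 3.90, shape2 = 3.46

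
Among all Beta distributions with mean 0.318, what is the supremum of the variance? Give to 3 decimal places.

Var = μ(1−μ)/(α+β+1), which approaches μ(1−μ) as α+β → 0.
So the supremum is μ(1−μ) = 0.318×0.682 = 0.217.

0.217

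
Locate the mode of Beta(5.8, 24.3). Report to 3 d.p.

0.171

With α,β > 1, mode = (α−1)/(α+β−2) = 4.8/28.1 = 0.171.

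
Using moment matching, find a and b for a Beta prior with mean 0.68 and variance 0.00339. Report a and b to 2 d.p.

Write ν = a+b; then a = μν and Var = μ(1−μ)/(ν+1).
ν = μ(1−μ)/Var − 1 = 0.2176/0.00339 − 1 = 63.1888.
a = 0.68·63.1888 = 42.97, b = 0.32·63.1888 = 20.22.

a = 42.97, b = 20.22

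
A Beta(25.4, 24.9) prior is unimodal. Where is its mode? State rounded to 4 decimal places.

0.5052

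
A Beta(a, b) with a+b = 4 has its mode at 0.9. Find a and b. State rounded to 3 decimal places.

For a,b>1 the mode is (a−1)/(a+b−2), so a = mode·(κ−2)+1 = 0.9×2+1 = 2.800.
And b = (1−mode)·(κ−2)+1 = 0.1×2+1 = 1.200.

a = 2.800, b = 1.200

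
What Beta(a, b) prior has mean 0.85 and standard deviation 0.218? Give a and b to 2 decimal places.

a = 1.43, b = 0.25

First σ² = 0.047524. Setting a = μn, b = (1−μ)n with n = a+b,
μ(1−μ)/(n+1) = 0.047524 ⇒ n+1 = 0.1275/0.047524 = 2.6829 ⇒ n = 1.6829.
Hence a = 0.85×1.6829 = 1.43, b = 0.15×1.6829 = 0.25.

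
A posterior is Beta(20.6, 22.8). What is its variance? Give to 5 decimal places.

0.00562

Var = αβ/[(α+β)²(α+β+1)] = (20.6×22.8)/(43.4²×44.4) = 469.68/83630.064 = 0.00562.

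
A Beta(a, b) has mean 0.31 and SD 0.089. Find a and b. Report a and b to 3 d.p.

a = 8.061, b = 17.943

First σ² = 0.007921. Setting a = μn, b = (1−μ)n with n = a+b,
μ(1−μ)/(n+1) = 0.007921 ⇒ n+1 = 0.2139/0.007921 = 27.0042 ⇒ n = 26.0042.
Hence a = 0.31×26.0042 = 8.061, b = 0.69×26.0042 = 17.943.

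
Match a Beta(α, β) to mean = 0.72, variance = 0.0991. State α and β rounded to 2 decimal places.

By moment matching, α+β = μ(1−μ)/σ² − 1 = (0.72·0.28)/0.0991 − 1 = 2.0343 − 1 = 1.0343.
Since α/(α+β) = μ, α = 0.72·1.0343 = 0.74 and β = 0.28·1.0343 = 0.29.

α = 0.74, β = 0.29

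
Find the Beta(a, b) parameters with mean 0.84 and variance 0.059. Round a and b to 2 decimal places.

Let s = a+b. The Beta variance is μ(1−μ)/(s+1).
So s+1 = μ(1−μ)/σ² = (0.84×0.16)/0.059 = 0.1344/0.059 = 2.2780, giving s = 1.2780.
Then a = μs = 0.84×1.2780 = 1.07 and b = (1−μ)s = 0.16×1.2780 = 0.20.

a = 1.07, b = 0.20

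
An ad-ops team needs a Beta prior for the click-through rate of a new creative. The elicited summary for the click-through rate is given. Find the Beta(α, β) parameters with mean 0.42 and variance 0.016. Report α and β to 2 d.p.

By moment matching, α+β = μ(1−μ)/σ² − 1 = (0.42·0.58)/0.016 − 1 = 15.2250 − 1 = 14.2250.
Since α/(α+β) = μ, α = 0.42·14.2250 = 5.97 and β = 0.58·14.2250 = 8.25.

α = 5.97, β = 8.25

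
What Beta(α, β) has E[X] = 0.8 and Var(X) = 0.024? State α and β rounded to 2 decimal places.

α = 4.53, β = 1.13

Let s = α+β. The Beta variance is μ(1−μ)/(s+1).
So s+1 = μ(1−μ)/σ² = (0.8×0.2)/0.024 = 0.16/0.024 = 6.6667, giving s = 5.6667.
Then α = μs = 0.8×5.6667 = 4.53 and β = (1−μ)s = 0.2×5.6667 = 1.13.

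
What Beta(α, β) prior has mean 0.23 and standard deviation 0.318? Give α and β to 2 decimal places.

First σ² = 0.101124. Setting α = μn, β = (1−μ)n with n = α+β,
μ(1−μ)/(n+1) = 0.101124 ⇒ n+1 = 0.1771/0.101124 = 1.7513 ⇒ n = 0.7513.
Hence α = 0.23×0.7513 = 0.17, β = 0.77×0.7513 = 0.58.

α = 0.17, β = 0.58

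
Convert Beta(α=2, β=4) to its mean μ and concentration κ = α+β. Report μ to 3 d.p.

μ = 0.333, κ = 6

κ = α+β = 2+4 = 6; μ = α/κ = 2/6 = 0.333.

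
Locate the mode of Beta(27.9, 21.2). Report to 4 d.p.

The density x^(α−1)(1−x)^(β−1) is maximised at (α−1)/(α+β−2) = 26.9/47.1 = 0.5711.

0.5711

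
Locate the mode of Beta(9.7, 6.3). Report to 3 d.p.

With α,β > 1, mode = (α−1)/(α+β−2) = 8.7/14.0 = 0.621.

0.621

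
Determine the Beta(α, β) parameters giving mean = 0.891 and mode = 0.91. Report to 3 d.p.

Let s = α+β. Mean gives α = μs = 0.891s; mode gives (α−1)/(s−2) = 0.91.
Substituting: 0.891s − 1 = 0.91(s−2) = 0.91s − 1.82, so -0.019s = -0.82 and s = 43.1579.
Then α = 0.891×43.1579 = 38.454 and β = s−α = 4.704.

α = 38.454, β = 4.704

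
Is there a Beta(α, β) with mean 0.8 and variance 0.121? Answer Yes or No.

For any Beta, Var(X) < E[X]·(1−E[X]).
Here μ(1−μ) = 0.8×0.2 = 0.16, and 0.121 < 0.16.

Yes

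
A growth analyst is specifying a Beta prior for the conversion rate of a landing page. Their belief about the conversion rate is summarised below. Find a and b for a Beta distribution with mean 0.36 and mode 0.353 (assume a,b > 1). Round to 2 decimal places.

a = 15.12, b = 26.88

Let s = a+b. Mean gives a = μs = 0.36s; mode gives (a−1)/(s−2) = 0.353.
Substituting: 0.36s − 1 = 0.353(s−2) = 0.353s − 0.706, so 0.007s = 0.294 and s = 42.0000.
Then a = 0.36×42.0000 = 15.12 and b = s−a = 26.88.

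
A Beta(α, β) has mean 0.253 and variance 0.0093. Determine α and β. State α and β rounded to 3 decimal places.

Write ν = α+β; then α = μν and Var = μ(1−μ)/(ν+1).
ν = μ(1−μ)/Var − 1 = 0.188991/0.0093 − 1 = 19.3216.
α = 0.253·19.3216 = 4.888, β = 0.747·19.3216 = 14.433.

α = 4.888, β = 14.433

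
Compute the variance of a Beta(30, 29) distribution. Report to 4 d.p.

0.0042

μ = 30/59 = 0.508475; Var = μ(1−μ)/(α+β+1) = 0.2499282/60 = 0.0042.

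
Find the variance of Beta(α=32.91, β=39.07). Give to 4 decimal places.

0.0034

μ = 32.91/71.98 = 0.457210; Var = μ(1−μ)/(α+β+1) = 0.2481690/72.98 = 0.0034.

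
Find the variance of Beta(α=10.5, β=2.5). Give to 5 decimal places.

α+β = 13.0 and αβ = 26.25, so Var = αβ/[(α+β)²(α+β+1)] = 26.25/2366.000 = 0.01109.

0.01109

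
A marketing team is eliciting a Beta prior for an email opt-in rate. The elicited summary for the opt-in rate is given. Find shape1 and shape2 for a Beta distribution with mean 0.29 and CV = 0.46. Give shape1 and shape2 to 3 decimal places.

Var = (CV·μ)² = (0.46×0.29)² = 0.017796.
shape1+shape2 = μ(1−μ)/Var − 1 = 0.2059/0.017796 − 1 = 10.5703.
Thus shape1 = 0.29·10.5703 = 3.065 and shape2 = 0.71·10.5703 = 7.505.

shape1 = 3.065, shape2 = 7.505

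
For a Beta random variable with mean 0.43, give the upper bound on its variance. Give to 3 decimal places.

Var = μ(1−μ)/(α+β+1), which approaches μ(1−μ) as α+β → 0.
So the supremum is μ(1−μ) = 0.43×0.57 = 0.245.

0.245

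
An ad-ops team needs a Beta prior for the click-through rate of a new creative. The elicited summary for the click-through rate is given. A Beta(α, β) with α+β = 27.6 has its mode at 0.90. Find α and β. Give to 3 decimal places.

α = 24.040, β = 3.560

Mode = (α−1)/(κ−2) with κ = α+β, so α−1 = 0.90·25.6 = 23.040.
α = 24.040; β = κ − α = 3.560.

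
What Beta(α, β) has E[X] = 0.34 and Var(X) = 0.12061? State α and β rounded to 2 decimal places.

α = 0.29, β = 0.57

By moment matching, α+β = μ(1−μ)/σ² − 1 = (0.34·0.66)/0.12061 − 1 = 1.8605 − 1 = 0.8605.
Since α/(α+β) = μ, α = 0.34·0.8605 = 0.29 and β = 0.66·0.8605 = 0.57.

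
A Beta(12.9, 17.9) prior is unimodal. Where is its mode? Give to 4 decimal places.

The density x^(α−1)(1−x)^(β−1) is maximised at (α−1)/(α+β−2) = 11.9/28.8 = 0.4132.

0.4132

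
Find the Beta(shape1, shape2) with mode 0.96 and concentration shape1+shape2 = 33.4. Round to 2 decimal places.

For shape1,shape2>1 the mode is (shape1−1)/(shape1+shape2−2), so shape1 = mode·(κ−2)+1 = 0.96×31.4+1 = 31.14.
And shape2 = (1−mode)·(κ−2)+1 = 0.04×31.4+1 = 2.26.

shape1 = 31.14, shape2 = 2.26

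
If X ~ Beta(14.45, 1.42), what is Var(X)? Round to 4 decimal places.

0.0048

μ = 14.45/15.87 = 0.910523; Var = μ(1−μ)/(α+β+1) = 0.0814709/16.87 = 0.0048.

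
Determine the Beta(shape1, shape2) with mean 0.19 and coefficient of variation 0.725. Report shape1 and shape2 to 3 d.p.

shape1 = 1.351, shape2 = 5.760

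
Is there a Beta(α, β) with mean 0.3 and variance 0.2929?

For any Beta, Var(X) < E[X]·(1−E[X]).
Here μ(1−μ) = 0.3×0.7 = 0.21, and 0.2929 ≥ 0.21.

No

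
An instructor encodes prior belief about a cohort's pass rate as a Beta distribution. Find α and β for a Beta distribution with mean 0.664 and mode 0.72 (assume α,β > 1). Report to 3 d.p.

Let s = α+β. Mean gives α = μs = 0.664s; mode gives (α−1)/(s−2) = 0.72.
Substituting: 0.664s − 1 = 0.72(s−2) = 0.72s − 1.44, so -0.056s = -0.44 and s = 7.8571.
Then α = 0.664×7.8571 = 5.217 and β = s−α = 2.640.

α = 5.217, β = 2.640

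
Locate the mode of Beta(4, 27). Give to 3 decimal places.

0.103

The density x^(α−1)(1−x)^(β−1) is maximised at (α−1)/(α+β−2) = 3/29 = 0.103.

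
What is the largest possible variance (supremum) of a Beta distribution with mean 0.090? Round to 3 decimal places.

Var = μ(1−μ)/(α+β+1), which approaches μ(1−μ) as α+β → 0.
So the supremum is μ(1−μ) = 0.090×0.910 = 0.082.

0.082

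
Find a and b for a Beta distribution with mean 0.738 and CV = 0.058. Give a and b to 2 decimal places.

a = 77.15, b = 27.39

σ = CV·μ = 0.058×0.738 = 0.04280, so σ² = 0.001832.
s+1 = μ(1−μ)/σ² = 0.193356/0.001832 = 105.5332, so s = a+b = 104.5332.
a = μs = 77.15, b = (1−μ)s = 27.39.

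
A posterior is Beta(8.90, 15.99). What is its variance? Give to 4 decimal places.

Var = αβ/[(α+β)²(α+β+1)] = (8.90×15.99)/(24.89²×25.89) = 142.3110/16039.168269 = 0.0089.

0.0089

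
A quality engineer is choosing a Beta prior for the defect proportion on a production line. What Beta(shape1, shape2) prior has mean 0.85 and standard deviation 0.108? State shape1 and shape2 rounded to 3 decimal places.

First σ² = 0.011664. Setting shape1 = μn, shape2 = (1−μ)n with n = shape1+shape2,
μ(1−μ)/(n+1) = 0.011664 ⇒ n+1 = 0.1275/0.011664 = 10.9311 ⇒ n = 9.9311.
Hence shape1 = 0.85×9.9311 = 8.441, shape2 = 0.15×9.9311 = 1.490.

shape1 = 8.441, shape2 = 1.490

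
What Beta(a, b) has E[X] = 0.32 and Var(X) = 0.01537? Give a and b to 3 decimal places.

By moment matching, a+b = μ(1−μ)/σ² − 1 = (0.32·0.68)/0.01537 − 1 = 14.1574 − 1 = 13.1574.
Since a/(a+b) = μ, a = 0.32·13.1574 = 4.210 and b = 0.68·13.1574 = 8.947.

a = 4.210, b = 8.947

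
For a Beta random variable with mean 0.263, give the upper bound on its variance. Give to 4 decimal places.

Var = μ(1−μ)/(α+β+1), which approaches μ(1−μ) as α+β → 0.
So the supremum is μ(1−μ) = 0.263×0.737 = 0.1938.

0.1938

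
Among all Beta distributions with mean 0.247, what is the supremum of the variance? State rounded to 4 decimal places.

For fixed mean μ the Beta variance is μ(1−μ)/(α+β+1), increasing as α+β decreases.
Its least upper bound (not attained) is μ(1−μ) = 0.247·0.753 = 0.1860.

0.1860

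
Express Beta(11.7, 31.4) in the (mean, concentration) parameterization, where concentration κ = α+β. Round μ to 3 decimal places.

μ = 0.271, κ = 43.1

κ = α+β = 11.7+31.4 = 43.1; μ = α/κ = 11.7/43.1 = 0.271.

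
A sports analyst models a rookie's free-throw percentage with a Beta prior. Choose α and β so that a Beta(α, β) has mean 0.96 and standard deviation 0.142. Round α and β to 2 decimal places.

Variance = 0.142² = 0.020164. The moment-matching identity α+β = μ(1−μ)/Var − 1 gives
α+β = 0.0384/0.020164 − 1 = 0.9044, so α = μ·0.9044 = 0.87 and β = (1−μ)·0.9044 = 0.04.

α = 0.87, β = 0.04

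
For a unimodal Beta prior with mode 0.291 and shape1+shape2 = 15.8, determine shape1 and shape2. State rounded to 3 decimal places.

Mode = (shape1−1)/(κ−2) with κ = shape1+shape2, so shape1−1 = 0.291·13.8 = 4.016.
shape1 = 5.016; shape2 = κ − shape1 = 10.784.

shape1 = 5.016, shape2 = 10.784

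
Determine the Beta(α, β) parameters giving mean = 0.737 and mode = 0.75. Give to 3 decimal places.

α = 28.346, β = 10.115

Let s = α+β. Mean gives α = μs = 0.737s; mode gives (α−1)/(s−2) = 0.75.
Substituting: 0.737s − 1 = 0.75(s−2) = 0.75s − 1.50, so -0.013s = -0.50 and s = 38.4615.
Then α = 0.737×38.4615 = 28.346 and β = s−α = 10.115.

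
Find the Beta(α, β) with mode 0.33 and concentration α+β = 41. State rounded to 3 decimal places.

Mode = (α−1)/(κ−2) with κ = α+β, so α−1 = 0.33·39 = 12.870.
α = 13.870; β = κ − α = 27.130.

α = 13.870, β = 27.130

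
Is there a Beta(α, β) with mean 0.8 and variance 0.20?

For any Beta, Var(X) < E[X]·(1−E[X]).
Here μ(1−μ) = 0.8×0.2 = 0.16, and 0.20 ≥ 0.16.

No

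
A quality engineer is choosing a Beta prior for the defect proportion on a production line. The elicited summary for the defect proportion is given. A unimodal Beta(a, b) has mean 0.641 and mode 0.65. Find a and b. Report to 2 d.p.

With s = a+b: μ = a/s and mode = (a−1)/(s−2). Eliminating a = μs,
μs − 1 = m(s−2) ⇒ s(μ−m) = 1−2m ⇒ s = -0.30/-0.009 = 33.3333.
So a = μs = 21.37, b = (1−μ)s = 11.97.

a = 21.37, b = 11.97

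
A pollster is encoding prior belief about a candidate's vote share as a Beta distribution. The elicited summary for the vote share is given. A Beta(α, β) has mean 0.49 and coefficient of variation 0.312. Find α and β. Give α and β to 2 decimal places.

σ = CV·μ = 0.312×0.49 = 0.15288, so σ² = 0.023372.
s+1 = μ(1−μ)/σ² = 0.2499/0.023372 = 10.6921, so s = α+β = 9.6921.
α = μs = 4.75, β = (1−μ)s = 4.94.

α = 4.75, β = 4.94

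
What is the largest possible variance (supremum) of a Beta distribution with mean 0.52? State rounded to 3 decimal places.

Var = μ(1−μ)/(α+β+1), which approaches μ(1−μ) as α+β → 0.
So the supremum is μ(1−μ) = 0.52×0.48 = 0.250.

0.250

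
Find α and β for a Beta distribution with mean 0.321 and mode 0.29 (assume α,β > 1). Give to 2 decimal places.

α = 4.35, β = 9.20

Let s = α+β. Mean gives α = μs = 0.321s; mode gives (α−1)/(s−2) = 0.29.
Substituting: 0.321s − 1 = 0.29(s−2) = 0.29s − 0.58, so 0.031s = 0.42 and s = 13.5484.
Then α = 0.321×13.5484 = 4.35 and β = s−α = 9.20.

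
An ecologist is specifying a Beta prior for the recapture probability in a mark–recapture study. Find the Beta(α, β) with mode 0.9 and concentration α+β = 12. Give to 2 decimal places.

α = 10.00, β = 2.00

Mode = (α−1)/(κ−2) with κ = α+β, so α−1 = 0.9·10 = 9.00.
α = 10.00; β = κ − α = 2.00.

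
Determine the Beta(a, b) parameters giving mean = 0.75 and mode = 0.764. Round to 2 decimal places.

With s = a+b: μ = a/s and mode = (a−1)/(s−2). Eliminating a = μs,
μs − 1 = m(s−2) ⇒ s(μ−m) = 1−2m ⇒ s = -0.528/-0.014 = 37.7143.
So a = μs = 28.29, b = (1−μ)s = 9.43.

a = 28.29, b = 9.43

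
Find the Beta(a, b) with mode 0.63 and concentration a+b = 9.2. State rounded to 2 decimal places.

a = 5.54, b = 3.66

Mode = (a−1)/(κ−2) with κ = a+b, so a−1 = 0.63·7.2 = 4.54.
a = 5.54; b = κ − a = 3.66.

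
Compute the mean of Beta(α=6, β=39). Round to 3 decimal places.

The Beta mean is α/(α+β) = 6/(6+39) = 0.133.

0.133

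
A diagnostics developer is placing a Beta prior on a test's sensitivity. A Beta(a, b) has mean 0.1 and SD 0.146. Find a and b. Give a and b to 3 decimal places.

σ² = 0.146² = 0.021316.
With s = a+b, Var = μ(1−μ)/(s+1), so s+1 = (0.1×0.9)/0.021316 = 4.2222 and s = 3.2222.
a = μs = 0.322, b = (1−μ)s = 2.900.

a = 0.322, b = 2.900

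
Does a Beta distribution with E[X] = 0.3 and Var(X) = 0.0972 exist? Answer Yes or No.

Yes

The Beta variance bound is σ² < μ(1−μ).
Here μ(1−μ) = 0.3×0.7 = 0.21, and 0.0972 < 0.21.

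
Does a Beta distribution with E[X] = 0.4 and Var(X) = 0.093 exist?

Yes

The Beta variance bound is σ² < μ(1−μ).
Here μ(1−μ) = 0.4×0.6 = 0.24, and 0.093 < 0.24.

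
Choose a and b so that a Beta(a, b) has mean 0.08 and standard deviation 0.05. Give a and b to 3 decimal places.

Variance = 0.05² = 0.0025. The moment-matching identity a+b = μ(1−μ)/Var − 1 gives
a+b = 0.0736/0.0025 − 1 = 28.4400, so a = μ·28.4400 = 2.275 and b = (1−μ)·28.4400 = 26.165.

a = 2.275, b = 26.165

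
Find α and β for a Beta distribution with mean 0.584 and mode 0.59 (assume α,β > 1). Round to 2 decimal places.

α = 17.52, β = 12.48

Let s = α+β. Mean gives α = μs = 0.584s; mode gives (α−1)/(s−2) = 0.59.
Substituting: 0.584s − 1 = 0.59(s−2) = 0.59s − 1.18, so -0.006s = -0.18 and s = 30.0000.
Then α = 0.584×30.0000 = 17.52 and β = s−α = 12.48.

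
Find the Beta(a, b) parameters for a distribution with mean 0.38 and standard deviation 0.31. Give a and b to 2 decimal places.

First σ² = 0.0961. Setting a = μn, b = (1−μ)n with n = a+b,
μ(1−μ)/(n+1) = 0.0961 ⇒ n+1 = 0.2356/0.0961 = 2.4516 ⇒ n = 1.4516.
Hence a = 0.38×1.4516 = 0.55, b = 0.62×1.4516 = 0.90.

a = 0.55, b = 0.90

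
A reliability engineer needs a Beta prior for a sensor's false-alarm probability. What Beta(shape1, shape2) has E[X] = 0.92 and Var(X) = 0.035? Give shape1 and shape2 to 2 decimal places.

Write ν = shape1+shape2; then shape1 = μν and Var = μ(1−μ)/(ν+1).
ν = μ(1−μ)/Var − 1 = 0.0736/0.035 − 1 = 1.1029.
shape1 = 0.92·1.1029 = 1.01, shape2 = 0.08·1.1029 = 0.09.

shape1 = 1.01, shape2 = 0.09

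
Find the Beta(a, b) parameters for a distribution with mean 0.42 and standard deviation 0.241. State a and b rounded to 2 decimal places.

a = 1.34, b = 1.85

First σ² = 0.058081. Setting a = μn, b = (1−μ)n with n = a+b,
μ(1−μ)/(n+1) = 0.058081 ⇒ n+1 = 0.2436/0.058081 = 4.1941 ⇒ n = 3.1941.
Hence a = 0.42×3.1941 = 1.34, b = 0.58×3.1941 = 1.85.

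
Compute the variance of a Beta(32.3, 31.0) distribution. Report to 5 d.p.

0.00389

α+β = 63.3 and αβ = 1001.30, so Var = αβ/[(α+β)²(α+β+1)] = 1001.30/257643.027 = 0.00389.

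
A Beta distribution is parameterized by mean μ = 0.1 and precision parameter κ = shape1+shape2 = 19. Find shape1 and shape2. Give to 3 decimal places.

shape1 = 1.900, shape2 = 17.100

Split κ in proportion μ : (1−μ): shape1 = 0.1·19 = 1.900, shape2 = 19 − 1.900 = 17.100.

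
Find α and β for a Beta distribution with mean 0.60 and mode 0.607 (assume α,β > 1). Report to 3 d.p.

α = 18.343, β = 12.229

With s = α+β: μ = α/s and mode = (α−1)/(s−2). Eliminating α = μs,
μs − 1 = m(s−2) ⇒ s(μ−m) = 1−2m ⇒ s = -0.214/-0.007 = 30.5714.
So α = μs = 18.343, β = (1−μ)s = 12.229.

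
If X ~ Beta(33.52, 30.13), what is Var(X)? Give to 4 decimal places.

0.0039

α+β = 63.65 and αβ = 1009.9576, so Var = αβ/[(α+β)²(α+β+1)] = 1009.9576/261917.999625 = 0.0039.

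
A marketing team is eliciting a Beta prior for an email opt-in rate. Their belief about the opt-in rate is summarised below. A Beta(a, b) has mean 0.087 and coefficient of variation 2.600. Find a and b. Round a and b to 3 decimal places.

Var = (CV·μ)² = (2.600×0.087)² = 0.051166.
a+b = μ(1−μ)/Var − 1 = 0.079431/0.051166 − 1 = 0.5524.
Thus a = 0.087·0.5524 = 0.048 and b = 0.913·0.5524 = 0.504.

a = 0.048, b = 0.504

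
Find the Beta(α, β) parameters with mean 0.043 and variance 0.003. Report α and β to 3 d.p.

By moment matching, α+β = μ(1−μ)/σ² − 1 = (0.043·0.957)/0.003 − 1 = 13.7170 − 1 = 12.7170.
Since α/(α+β) = μ, α = 0.043·12.7170 = 0.547 and β = 0.957·12.7170 = 12.170.

α = 0.547, β = 12.170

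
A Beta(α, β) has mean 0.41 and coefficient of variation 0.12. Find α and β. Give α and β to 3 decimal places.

α = 40.562, β = 58.370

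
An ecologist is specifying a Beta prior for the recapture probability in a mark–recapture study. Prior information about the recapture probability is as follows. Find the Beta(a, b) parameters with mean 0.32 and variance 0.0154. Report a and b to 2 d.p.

a = 4.20, b = 8.93

Let s = a+b. The Beta variance is μ(1−μ)/(s+1).
So s+1 = μ(1−μ)/σ² = (0.32×0.68)/0.0154 = 0.2176/0.0154 = 14.1299, giving s = 13.1299.
Then a = μs = 0.32×13.1299 = 4.20 and b = (1−μ)s = 0.68×13.1299 = 8.93.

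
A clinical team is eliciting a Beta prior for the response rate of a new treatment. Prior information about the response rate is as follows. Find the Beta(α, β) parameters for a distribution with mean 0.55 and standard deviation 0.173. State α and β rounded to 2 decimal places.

σ² = 0.173² = 0.029929.
With s = α+β, Var = μ(1−μ)/(s+1), so s+1 = (0.55×0.45)/0.029929 = 8.2696 and s = 7.2696.
α = μs = 4.00, β = (1−μ)s = 3.27.

α = 4.00, β = 3.27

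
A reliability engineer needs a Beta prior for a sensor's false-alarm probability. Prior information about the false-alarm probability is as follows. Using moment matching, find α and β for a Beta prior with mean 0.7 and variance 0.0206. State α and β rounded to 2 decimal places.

By moment matching, α+β = μ(1−μ)/σ² − 1 = (0.7·0.3)/0.0206 − 1 = 10.1942 − 1 = 9.1942.
Since α/(α+β) = μ, α = 0.7·9.1942 = 6.44 and β = 0.3·9.1942 = 2.76.

α = 6.44, β = 2.76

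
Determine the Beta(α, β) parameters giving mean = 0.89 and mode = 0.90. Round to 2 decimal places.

Let s = α+β. Mean gives α = μs = 0.89s; mode gives (α−1)/(s−2) = 0.90.
Substituting: 0.89s − 1 = 0.90(s−2) = 0.90s − 1.80, so -0.01s = -0.80 and s = 80.0000.
Then α = 0.89×80.0000 = 71.20 and β = s−α = 8.80.

α = 71.20, β = 8.80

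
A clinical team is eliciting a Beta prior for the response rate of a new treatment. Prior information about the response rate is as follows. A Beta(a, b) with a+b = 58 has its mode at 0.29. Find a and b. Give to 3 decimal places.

a = 17.240, b = 40.760

Since the density peak of Beta(a,b) is at (a−1)/(a+b−2),
a = 1 + 0.29(58−2) = 17.240 and b = 58 − 17.240 = 40.760.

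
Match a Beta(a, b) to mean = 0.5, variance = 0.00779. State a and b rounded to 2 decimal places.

Let s = a+b. The Beta variance is μ(1−μ)/(s+1).
So s+1 = μ(1−μ)/σ² = (0.5×0.5)/0.00779 = 0.25/0.00779 = 32.0924, giving s = 31.0924.
Then a = μs = 0.5×31.0924 = 15.55 and b = (1−μ)s = 0.5×31.0924 = 15.55.

a = 15.55, b = 15.55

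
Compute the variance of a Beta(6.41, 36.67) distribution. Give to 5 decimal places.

μ = 6.41/43.08 = 0.148793; Var = μ(1−μ)/(α+β+1) = 0.1266536/44.08 = 0.00287.

0.00287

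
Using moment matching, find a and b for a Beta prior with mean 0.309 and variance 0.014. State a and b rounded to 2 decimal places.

a = 4.40, b = 9.85

Let s = a+b. The Beta variance is μ(1−μ)/(s+1).
So s+1 = μ(1−μ)/σ² = (0.309×0.691)/0.014 = 0.213519/0.014 = 15.2514, giving s = 14.2514.
Then a = μs = 0.309×14.2514 = 4.40 and b = (1−μ)s = 0.691×14.2514 = 9.85.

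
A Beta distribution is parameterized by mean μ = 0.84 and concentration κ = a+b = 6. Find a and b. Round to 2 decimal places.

a = 5.04, b = 0.96

a = μκ = 0.84×6 = 5.04 and b = (1−μ)κ = 0.16×6 = 0.96.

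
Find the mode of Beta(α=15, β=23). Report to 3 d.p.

0.389

With α,β > 1, mode = (α−1)/(α+β−2) = 14/36 = 0.389.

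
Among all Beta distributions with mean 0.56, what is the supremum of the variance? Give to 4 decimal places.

Var = μ(1−μ)/(α+β+1), which approaches μ(1−μ) as α+β → 0.
So the supremum is μ(1−μ) = 0.56×0.44 = 0.2464.

0.2464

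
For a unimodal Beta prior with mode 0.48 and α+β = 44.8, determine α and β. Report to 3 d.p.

Since the density peak of Beta(α,β) is at (α−1)/(α+β−2),
α = 1 + 0.48(44.8−2) = 21.544 and β = 44.8 − 21.544 = 23.256.

α = 21.544, β = 23.256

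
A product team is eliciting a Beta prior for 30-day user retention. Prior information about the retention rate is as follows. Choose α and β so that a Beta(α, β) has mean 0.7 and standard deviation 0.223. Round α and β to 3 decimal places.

α = 2.256, β = 0.967

Variance = 0.223² = 0.049729. The moment-matching identity α+β = μ(1−μ)/Var − 1 gives
α+β = 0.21/0.049729 − 1 = 3.2229, so α = μ·3.2229 = 2.256 and β = (1−μ)·3.2229 = 0.967.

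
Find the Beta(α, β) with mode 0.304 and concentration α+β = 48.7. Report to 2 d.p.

α = 15.20, β = 33.50

For α,β>1 the mode is (α−1)/(α+β−2), so α = mode·(κ−2)+1 = 0.304×46.7+1 = 15.20.
And β = (1−mode)·(κ−2)+1 = 0.696×46.7+1 = 33.50.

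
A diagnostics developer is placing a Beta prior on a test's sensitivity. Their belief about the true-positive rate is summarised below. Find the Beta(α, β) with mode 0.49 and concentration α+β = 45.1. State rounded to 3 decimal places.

α = 22.119, β = 22.981

For α,β>1 the mode is (α−1)/(α+β−2), so α = mode·(κ−2)+1 = 0.49×43.1+1 = 22.119.
And β = (1−mode)·(κ−2)+1 = 0.51×43.1+1 = 22.981.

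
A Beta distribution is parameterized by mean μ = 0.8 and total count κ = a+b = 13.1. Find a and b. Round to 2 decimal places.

Split κ in proportion μ : (1−μ): a = 0.8·13.1 = 10.48, b = 13.1 − 10.48 = 2.62.

a = 10.48, b = 2.62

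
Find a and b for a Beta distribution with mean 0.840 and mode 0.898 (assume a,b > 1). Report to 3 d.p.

Let s = a+b. Mean gives a = μs = 0.840s; mode gives (a−1)/(s−2) = 0.898.
Substituting: 0.840s − 1 = 0.898(s−2) = 0.898s − 1.796, so -0.058s = -0.796 and s = 13.7241.
Then a = 0.840×13.7241 = 11.528 and b = s−a = 2.196.

a = 11.528, b = 2.196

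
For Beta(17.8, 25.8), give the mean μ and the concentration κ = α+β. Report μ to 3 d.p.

κ = α+β = 17.8+25.8 = 43.6; μ = α/κ = 17.8/43.6 = 0.408.

μ = 0.408, κ = 43.6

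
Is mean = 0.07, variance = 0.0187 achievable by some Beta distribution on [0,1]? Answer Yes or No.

Yes

A Beta with mean μ has variance μ(1−μ)/(α+β+1) < μ(1−μ).
Here μ(1−μ) = 0.07×0.93 = 0.0651, and 0.0187 < 0.0651.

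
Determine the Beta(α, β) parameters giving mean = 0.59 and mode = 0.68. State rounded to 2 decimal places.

α = 2.36, β = 1.64

Let s = α+β. Mean gives α = μs = 0.59s; mode gives (α−1)/(s−2) = 0.68.
Substituting: 0.59s − 1 = 0.68(s−2) = 0.68s − 1.36, so -0.09s = -0.36 and s = 4.0000.
Then α = 0.59×4.0000 = 2.36 and β = s−α = 1.64.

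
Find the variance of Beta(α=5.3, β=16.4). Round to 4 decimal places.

Var = αβ/[(α+β)²(α+β+1)] = (5.3×16.4)/(21.7²×22.7) = 86.92/10689.203 = 0.0081.

0.0081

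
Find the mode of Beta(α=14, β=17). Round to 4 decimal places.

0.4483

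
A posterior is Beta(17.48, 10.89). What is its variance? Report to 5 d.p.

0.00805

α+β = 28.37 and αβ = 190.3572, so Var = αβ/[(α+β)²(α+β+1)] = 190.3572/23638.647153 = 0.00805.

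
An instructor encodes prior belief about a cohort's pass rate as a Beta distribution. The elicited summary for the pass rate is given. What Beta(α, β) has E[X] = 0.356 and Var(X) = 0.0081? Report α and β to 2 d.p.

α = 9.72, β = 17.58

Write ν = α+β; then α = μν and Var = μ(1−μ)/(ν+1).
ν = μ(1−μ)/Var − 1 = 0.229264/0.0081 − 1 = 27.3042.
α = 0.356·27.3042 = 9.72, β = 0.644·27.3042 = 17.58.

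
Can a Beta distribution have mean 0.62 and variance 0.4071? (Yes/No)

A Beta with mean μ has variance μ(1−μ)/(α+β+1) < μ(1−μ).
Here μ(1−μ) = 0.62×0.38 = 0.2356, and 0.4071 ≥ 0.2356.

No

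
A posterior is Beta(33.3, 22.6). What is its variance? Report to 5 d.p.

0.00423

α+β = 55.9 and αβ = 752.58, so Var = αβ/[(α+β)²(α+β+1)] = 752.58/177801.689 = 0.00423.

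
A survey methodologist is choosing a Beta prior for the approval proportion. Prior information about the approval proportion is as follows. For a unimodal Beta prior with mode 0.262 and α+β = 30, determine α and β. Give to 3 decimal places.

α = 8.336, β = 21.664

Since the density peak of Beta(α,β) is at (α−1)/(α+β−2),
α = 1 + 0.262(30−2) = 8.336 and β = 30 − 8.336 = 21.664.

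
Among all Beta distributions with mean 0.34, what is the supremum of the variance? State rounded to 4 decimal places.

0.2244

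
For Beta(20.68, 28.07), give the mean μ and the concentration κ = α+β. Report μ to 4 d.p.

κ = α+β = 20.68+28.07 = 48.75; μ = α/κ = 20.68/48.75 = 0.4242.

μ = 0.4242, κ = 48.75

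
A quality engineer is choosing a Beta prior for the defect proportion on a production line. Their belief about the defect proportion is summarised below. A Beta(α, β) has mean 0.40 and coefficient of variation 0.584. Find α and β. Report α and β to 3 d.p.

α = 1.359, β = 2.039

σ = CV·μ = 0.584×0.40 = 0.23360, so σ² = 0.054569.
s+1 = μ(1−μ)/σ² = 0.2400/0.054569 = 4.3981, so s = α+β = 3.3981.
α = μs = 1.359, β = (1−μ)s = 2.039.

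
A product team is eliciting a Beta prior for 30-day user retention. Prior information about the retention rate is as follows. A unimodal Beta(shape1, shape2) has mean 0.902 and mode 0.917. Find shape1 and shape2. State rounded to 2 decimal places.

shape1 = 50.15, shape2 = 5.45

Let s = shape1+shape2. Mean gives shape1 = μs = 0.902s; mode gives (shape1−1)/(s−2) = 0.917.
Substituting: 0.902s − 1 = 0.917(s−2) = 0.917s − 1.834, so -0.015s = -0.834 and s = 55.6000.
Then shape1 = 0.902×55.6000 = 50.15 and shape2 = s−shape1 = 5.45.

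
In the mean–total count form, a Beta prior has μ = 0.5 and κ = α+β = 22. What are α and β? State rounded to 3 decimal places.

α = 11.000, β = 11.000

Split κ in proportion μ : (1−μ): α = 0.5·22 = 11.000, β = 22 − 11.000 = 11.000.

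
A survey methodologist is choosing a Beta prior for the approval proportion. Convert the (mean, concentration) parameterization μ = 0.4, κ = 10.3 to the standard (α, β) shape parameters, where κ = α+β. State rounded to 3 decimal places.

α = 4.120, β = 6.180

Split κ in proportion μ : (1−μ): α = 0.4·10.3 = 4.120, β = 10.3 − 4.120 = 6.180.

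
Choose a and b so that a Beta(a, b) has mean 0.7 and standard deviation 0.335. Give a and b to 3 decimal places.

First σ² = 0.112225. Setting a = μn, b = (1−μ)n with n = a+b,
μ(1−μ)/(n+1) = 0.112225 ⇒ n+1 = 0.21/0.112225 = 1.8712 ⇒ n = 0.8712.
Hence a = 0.7×0.8712 = 0.610, b = 0.3×0.8712 = 0.261.

a = 0.610, b = 0.261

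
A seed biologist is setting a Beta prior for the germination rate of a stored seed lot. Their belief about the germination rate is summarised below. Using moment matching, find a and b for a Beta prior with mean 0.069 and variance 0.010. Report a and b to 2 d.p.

a = 0.37, b = 5.05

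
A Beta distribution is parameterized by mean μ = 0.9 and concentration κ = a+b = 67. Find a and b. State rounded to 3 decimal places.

a = μκ = 0.9×67 = 60.300 and b = (1−μ)κ = 0.1×67 = 6.700.

a = 60.300, b = 6.700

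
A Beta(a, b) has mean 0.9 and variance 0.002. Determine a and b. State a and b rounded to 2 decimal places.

By moment matching, a+b = μ(1−μ)/σ² − 1 = (0.9·0.1)/0.002 − 1 = 45.0000 − 1 = 44.0000.
Since a/(a+b) = μ, a = 0.9·44.0000 = 39.60 and b = 0.1·44.0000 = 4.40.

a = 39.60, b = 4.40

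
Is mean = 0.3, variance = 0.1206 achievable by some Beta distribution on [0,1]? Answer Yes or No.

For any Beta, Var(X) < E[X]·(1−E[X]).
Here μ(1−μ) = 0.3×0.7 = 0.21, and 0.1206 < 0.21.

Yes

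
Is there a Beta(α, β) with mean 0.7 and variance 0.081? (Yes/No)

Yes

The Beta variance bound is σ² < μ(1−μ).
Here μ(1−μ) = 0.7×0.3 = 0.21, and 0.081 < 0.21.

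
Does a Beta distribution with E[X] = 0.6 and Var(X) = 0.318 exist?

The Beta variance bound is σ² < μ(1−μ).
Here μ(1−μ) = 0.6×0.4 = 0.24, and 0.318 ≥ 0.24.

No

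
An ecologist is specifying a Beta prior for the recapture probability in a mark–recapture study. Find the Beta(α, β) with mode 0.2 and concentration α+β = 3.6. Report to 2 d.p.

α = 1.32, β = 2.28

Since the density peak of Beta(α,β) is at (α−1)/(α+β−2),
α = 1 + 0.2(3.6−2) = 1.32 and β = 3.6 − 1.32 = 2.28.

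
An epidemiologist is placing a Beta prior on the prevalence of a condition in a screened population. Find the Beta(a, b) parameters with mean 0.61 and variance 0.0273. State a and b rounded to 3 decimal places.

a = 4.706, b = 3.009

By moment matching, a+b = μ(1−μ)/σ² − 1 = (0.61·0.39)/0.0273 − 1 = 8.7143 − 1 = 7.7143.
Since a/(a+b) = μ, a = 0.61·7.7143 = 4.706 and b = 0.39·7.7143 = 3.009.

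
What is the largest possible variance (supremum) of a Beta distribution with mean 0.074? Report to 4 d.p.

0.0685

For fixed mean μ the Beta variance is μ(1−μ)/(α+β+1), increasing as α+β decreases.
Its least upper bound (not attained) is μ(1−μ) = 0.074·0.926 = 0.0685.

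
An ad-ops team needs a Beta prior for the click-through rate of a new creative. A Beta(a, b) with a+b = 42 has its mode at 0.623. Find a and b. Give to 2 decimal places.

a = 25.92, b = 16.08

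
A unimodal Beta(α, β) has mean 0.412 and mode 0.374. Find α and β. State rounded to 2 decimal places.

Let s = α+β. Mean gives α = μs = 0.412s; mode gives (α−1)/(s−2) = 0.374.
Substituting: 0.412s − 1 = 0.374(s−2) = 0.374s − 0.748, so 0.038s = 0.252 and s = 6.6316.
Then α = 0.412×6.6316 = 2.73 and β = s−α = 3.90.

α = 2.73, β = 3.90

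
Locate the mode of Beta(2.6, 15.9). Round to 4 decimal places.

The density x^(α−1)(1−x)^(β−1) is maximised at (α−1)/(α+β−2) = 1.6/16.5 = 0.0970.

0.0970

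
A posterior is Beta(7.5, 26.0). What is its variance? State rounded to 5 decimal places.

0.00504

μ = 7.5/33.5 = 0.223881; Var = μ(1−μ)/(α+β+1) = 0.1737581/34.5 = 0.00504.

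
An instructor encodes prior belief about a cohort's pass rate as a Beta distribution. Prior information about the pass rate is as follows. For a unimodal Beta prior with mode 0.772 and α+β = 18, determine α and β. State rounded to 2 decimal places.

α = 13.35, β = 4.65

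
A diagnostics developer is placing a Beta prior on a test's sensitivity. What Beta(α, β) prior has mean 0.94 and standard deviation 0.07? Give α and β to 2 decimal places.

Variance = 0.07² = 0.0049. The moment-matching identity α+β = μ(1−μ)/Var − 1 gives
α+β = 0.0564/0.0049 − 1 = 10.5102, so α = μ·10.5102 = 9.88 and β = (1−μ)·10.5102 = 0.63.

α = 9.88, β = 0.63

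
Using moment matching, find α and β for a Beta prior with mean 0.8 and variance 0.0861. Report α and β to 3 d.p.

α = 0.687, β = 0.172

By moment matching, α+β = μ(1−μ)/σ² − 1 = (0.8·0.2)/0.0861 − 1 = 1.8583 − 1 = 0.8583.
Since α/(α+β) = μ, α = 0.8·0.8583 = 0.687 and β = 0.2·0.8583 = 0.172.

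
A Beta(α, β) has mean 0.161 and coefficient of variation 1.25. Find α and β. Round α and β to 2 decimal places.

α = 0.38, β = 1.96

σ = CV·μ = 1.25×0.161 = 0.20125, so σ² = 0.040502.
s+1 = μ(1−μ)/σ² = 0.135079/0.040502 = 3.3352, so s = α+β = 2.3352.
α = μs = 0.38, β = (1−μ)s = 1.96.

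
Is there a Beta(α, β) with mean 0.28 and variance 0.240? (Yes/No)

For any Beta, Var(X) < E[X]·(1−E[X]).
Here μ(1−μ) = 0.28×0.72 = 0.2016, and 0.240 ≥ 0.2016.

No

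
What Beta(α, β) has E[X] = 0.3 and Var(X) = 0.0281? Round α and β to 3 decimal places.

By moment matching, α+β = μ(1−μ)/σ² − 1 = (0.3·0.7)/0.0281 − 1 = 7.4733 − 1 = 6.4733.
Since α/(α+β) = μ, α = 0.3·6.4733 = 1.942 and β = 0.7·6.4733 = 4.531.

α = 1.942, β = 4.531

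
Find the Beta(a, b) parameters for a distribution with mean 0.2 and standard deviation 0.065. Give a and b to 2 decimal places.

a = 7.37, b = 29.50

First σ² = 0.004225. Setting a = μn, b = (1−μ)n with n = a+b,
μ(1−μ)/(n+1) = 0.004225 ⇒ n+1 = 0.16/0.004225 = 37.8698 ⇒ n = 36.8698.
Hence a = 0.2×36.8698 = 7.37, b = 0.8×36.8698 = 29.50.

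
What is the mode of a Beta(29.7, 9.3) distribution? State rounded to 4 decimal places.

The density x^(α−1)(1−x)^(β−1) is maximised at (α−1)/(α+β−2) = 28.7/37.0 = 0.7757.

0.7757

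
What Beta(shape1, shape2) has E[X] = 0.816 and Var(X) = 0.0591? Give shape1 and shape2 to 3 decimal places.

shape1 = 1.257, shape2 = 0.283

Let s = shape1+shape2. The Beta variance is μ(1−μ)/(s+1).
So s+1 = μ(1−μ)/σ² = (0.816×0.184)/0.0591 = 0.150144/0.0591 = 2.5405, giving s = 1.5405.
Then shape1 = μs = 0.816×1.5405 = 1.257 and shape2 = (1−μ)s = 0.184×1.5405 = 0.283.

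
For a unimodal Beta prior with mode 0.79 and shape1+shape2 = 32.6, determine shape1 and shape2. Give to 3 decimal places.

Mode = (shape1−1)/(κ−2) with κ = shape1+shape2, so shape1−1 = 0.79·30.6 = 24.174.
shape1 = 25.174; shape2 = κ − shape1 = 7.426.

shape1 = 25.174, shape2 = 7.426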